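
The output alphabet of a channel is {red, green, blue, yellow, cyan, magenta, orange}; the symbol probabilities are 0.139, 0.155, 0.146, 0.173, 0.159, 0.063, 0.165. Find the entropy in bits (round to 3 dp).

2.758 bits

H = −Σ pᵢ log₂ pᵢ.
−0.139·log₂(0.139) = 0.3957
−0.155·log₂(0.155) = 0.4169
−0.146·log₂(0.146) = 0.4053
−0.173·log₂(0.173) = 0.4379
−0.159·log₂(0.159) = 0.4218
−0.063·log₂(0.063) = 0.2513
−0.165·log₂(0.165) = 0.4289
Sum ≈ 2.7578 → 2.758 bits.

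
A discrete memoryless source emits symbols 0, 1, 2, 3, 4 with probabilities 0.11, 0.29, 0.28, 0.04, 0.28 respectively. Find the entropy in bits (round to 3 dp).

H = −Σ pᵢ log₂ pᵢ.
−0.11·log₂(0.11) = 0.3503
−0.29·log₂(0.29) = 0.5179
−0.28·log₂(0.28) = 0.5142
−0.04·log₂(0.04) = 0.1858
−0.28·log₂(0.28) = 0.5142
Sum ≈ 2.0824 → 2.082 bits.

2.082 bits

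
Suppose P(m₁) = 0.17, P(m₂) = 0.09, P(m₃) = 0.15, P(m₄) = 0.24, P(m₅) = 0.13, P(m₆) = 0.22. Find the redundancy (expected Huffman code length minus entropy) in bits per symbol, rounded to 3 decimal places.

0.025 bits

Entropy H = −Σ p log₂ p ≈ 2.5151 bits.
Huffman merges: 9/100+13/100→11/50; 3/20+17/100→8/25; 11/50+11/50→11/25; 6/25+8/25→14/25; 11/25+14/25→1. L = 127/50 ≈ 2.5400.
L − H = 2.5400 − 2.5151 = 0.025 bits.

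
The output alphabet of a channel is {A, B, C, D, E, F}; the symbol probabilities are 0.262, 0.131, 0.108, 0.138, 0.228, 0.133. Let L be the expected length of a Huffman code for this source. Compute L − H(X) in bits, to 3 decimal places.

Entropy H = −Σ p log₂ p ≈ 2.5049 bits.
Huffman merges: 27/250+131/1000→239/1000; 133/1000+69/500→271/1000; 57/250+239/1000→467/1000; 131/500+271/1000→533/1000; 467/1000+533/1000→1. L = 251/100 ≈ 2.5100.
L − H = 2.5100 − 2.5049 = 0.005 bits.

0.005 bits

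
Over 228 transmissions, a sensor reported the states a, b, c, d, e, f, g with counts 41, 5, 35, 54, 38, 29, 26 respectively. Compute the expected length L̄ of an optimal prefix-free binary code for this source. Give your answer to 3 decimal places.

2.719 bits/symbol

Probabilities are the counts divided by 228.
Repeatedly combine the two least-probable nodes; the expected code length is the sum of the merged weights.
merge 5/228 + 13/114 → 31/228
merge 29/228 + 31/228 → 5/19
merge 35/228 + 1/6 → 73/228
merge 41/228 + 9/38 → 5/12
merge 5/19 + 73/228 → 7/12
merge 5/12 + 7/12 → 1
L = 31/228 + 5/19 + 73/228 + 5/12 + 7/12 + 1 = 155/57 ≈ 2.719 bits/symbol.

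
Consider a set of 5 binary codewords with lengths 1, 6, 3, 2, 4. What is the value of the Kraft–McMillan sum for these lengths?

0.953125

With common denominator 2^6 = 64: Σ 2^(−ℓᵢ) = 32/64 + 1/64 + 8/64 + 16/64 + 4/64 = 61/64 = 0.953125.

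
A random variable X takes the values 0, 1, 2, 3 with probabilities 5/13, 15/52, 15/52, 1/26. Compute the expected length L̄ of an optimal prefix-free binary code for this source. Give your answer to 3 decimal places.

1.942 bits/symbol

Repeatedly combine the two least-probable nodes; the expected code length is the sum of the merged weights.
merge 1/26 + 15/52 → 17/52
merge 15/52 + 17/52 → 8/13
merge 5/13 + 8/13 → 1
L = 17/52 + 8/13 + 1 = 101/52 ≈ 1.942 bits/symbol.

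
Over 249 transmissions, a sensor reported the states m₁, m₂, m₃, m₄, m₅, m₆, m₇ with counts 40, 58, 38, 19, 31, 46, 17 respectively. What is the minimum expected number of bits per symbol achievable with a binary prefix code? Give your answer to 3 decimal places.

Probabilities are the counts divided by 249.
Repeatedly combine the two least-probable nodes; the expected code length is the sum of the merged weights.
merge 17/249 + 19/249 → 12/83
merge 31/249 + 12/83 → 67/249
merge 38/249 + 40/249 → 26/83
merge 46/249 + 58/249 → 104/249
merge 67/249 + 26/83 → 145/249
merge 104/249 + 145/249 → 1
L = 12/83 + 67/249 + 26/83 + 104/249 + 145/249 + 1 = 679/249 ≈ 2.727 bits/symbol.

2.727 bits/symbol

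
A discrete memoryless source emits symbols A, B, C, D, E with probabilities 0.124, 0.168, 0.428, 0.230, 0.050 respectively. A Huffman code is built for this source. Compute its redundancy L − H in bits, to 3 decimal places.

0.054 bits

Entropy H = −Σ p log₂ p ≈ 2.0336 bits.
Huffman merges: 1/20+31/250→87/500; 21/125+87/500→171/500; 23/100+171/500→143/250; 107/250+143/250→1. L = 261/125 ≈ 2.0880.
L − H = 2.0880 − 2.0336 = 0.054 bits.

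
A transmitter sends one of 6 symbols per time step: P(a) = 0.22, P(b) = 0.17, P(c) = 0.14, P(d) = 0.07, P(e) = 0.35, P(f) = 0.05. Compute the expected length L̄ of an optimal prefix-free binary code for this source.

Repeatedly combine the two least-probable nodes; the expected code length is the sum of the merged weights.
merge 1/20 + 7/100 → 3/25
merge 3/25 + 7/50 → 13/50
merge 17/100 + 11/50 → 39/100
merge 13/50 + 7/20 → 61/100
merge 39/100 + 61/100 → 1
L = 3/25 + 13/50 + 39/100 + 61/100 + 1 = 119/50 = 2.38 bits/symbol.

2.38 bits/symbol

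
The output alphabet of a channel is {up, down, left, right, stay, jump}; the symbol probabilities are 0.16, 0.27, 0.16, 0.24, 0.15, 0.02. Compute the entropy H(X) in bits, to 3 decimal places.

H = −Σ pᵢ log₂ pᵢ.
−0.16·log₂(0.16) = 0.4230
−0.27·log₂(0.27) = 0.5100
−0.16·log₂(0.16) = 0.4230
−0.24·log₂(0.24) = 0.4941
−0.15·log₂(0.15) = 0.4105
−0.02·log₂(0.02) = 0.1129
Sum ≈ 2.3736 → 2.374 bits.

2.374 bits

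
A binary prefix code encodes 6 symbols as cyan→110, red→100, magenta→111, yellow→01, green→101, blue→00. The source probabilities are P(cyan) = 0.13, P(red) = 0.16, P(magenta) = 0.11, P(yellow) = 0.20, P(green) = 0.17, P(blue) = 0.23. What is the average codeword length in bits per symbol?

L̄ = Σ pᵢ·ℓᵢ = 0.13·3 + 0.16·3 + 0.11·3 + 0.20·2 + 0.17·3 + 0.23·2 = 2.57 bits/symbol.

2.57 bits/symbol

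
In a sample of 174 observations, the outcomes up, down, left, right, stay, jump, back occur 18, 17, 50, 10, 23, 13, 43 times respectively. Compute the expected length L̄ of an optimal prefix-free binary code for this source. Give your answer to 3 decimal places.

2.598 bits/symbol

Probabilities are the counts divided by 174.
Repeatedly combine the two least-probable nodes; the expected code length is the sum of the merged weights.
merge 5/87 + 13/174 → 23/174
merge 17/174 + 3/29 → 35/174
merge 23/174 + 23/174 → 23/87
merge 35/174 + 43/174 → 13/29
merge 23/87 + 25/87 → 16/29
merge 13/29 + 16/29 → 1
L = 23/174 + 35/174 + 23/87 + 13/29 + 16/29 + 1 = 226/87 ≈ 2.598 bits/symbol.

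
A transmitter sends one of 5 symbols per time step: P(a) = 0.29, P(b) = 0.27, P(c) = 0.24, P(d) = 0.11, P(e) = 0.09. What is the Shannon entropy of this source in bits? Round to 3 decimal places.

2.185 bits

H = −Σ pᵢ log₂ pᵢ.
−0.29·log₂(0.29) = 0.5179
−0.27·log₂(0.27) = 0.5100
−0.24·log₂(0.24) = 0.4941
−0.11·log₂(0.11) = 0.3503
−0.09·log₂(0.09) = 0.3127
Sum ≈ 2.1850 → 2.185 bits.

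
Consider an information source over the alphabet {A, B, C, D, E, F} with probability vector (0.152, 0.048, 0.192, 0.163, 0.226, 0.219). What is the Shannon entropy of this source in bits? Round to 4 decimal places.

H = −Σ pᵢ log₂ pᵢ.
−0.152·log₂(0.152) = 0.4131
−0.048·log₂(0.048) = 0.2103
−0.192·log₂(0.192) = 0.4571
−0.163·log₂(0.163) = 0.4266
−0.226·log₂(0.226) = 0.4849
−0.219·log₂(0.219) = 0.4798
Sum ≈ 2.4718 → 2.4718 bits.

2.4718 bits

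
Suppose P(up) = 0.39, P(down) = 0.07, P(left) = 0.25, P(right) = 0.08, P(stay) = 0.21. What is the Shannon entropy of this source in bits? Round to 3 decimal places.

H = −Σ pᵢ log₂ pᵢ.
−0.39·log₂(0.39) = 0.5298
−0.07·log₂(0.07) = 0.2686
−0.25·log₂(0.25) = 0.5000
−0.08·log₂(0.08) = 0.2915
−0.21·log₂(0.21) = 0.4728
Sum ≈ 2.0627 → 2.063 bits.

2.063 bits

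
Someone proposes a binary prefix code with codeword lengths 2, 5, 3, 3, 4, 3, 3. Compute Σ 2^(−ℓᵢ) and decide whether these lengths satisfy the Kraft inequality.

0.84375; yes

With common denominator 2^5 = 32: Σ 2^(−ℓᵢ) = 8/32 + 1/32 + 4/32 + 4/32 + 2/32 + 4/32 + 4/32 = 27/32 = 0.84375.
Kraft's inequality requires Σ ≤ 1; here Σ = 0.84375 ≤ 1, so such a prefix code exists.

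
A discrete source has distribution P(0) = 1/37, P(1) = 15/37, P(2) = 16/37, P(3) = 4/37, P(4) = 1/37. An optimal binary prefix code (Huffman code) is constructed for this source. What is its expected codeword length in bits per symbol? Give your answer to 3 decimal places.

1.784 bits/symbol

Repeatedly combine the two least-probable nodes; the expected code length is the sum of the merged weights.
merge 1/37 + 1/37 → 2/37
merge 2/37 + 4/37 → 6/37
merge 6/37 + 15/37 → 21/37
merge 16/37 + 21/37 → 1
L = 2/37 + 6/37 + 21/37 + 1 = 66/37 ≈ 1.784 bits/symbol.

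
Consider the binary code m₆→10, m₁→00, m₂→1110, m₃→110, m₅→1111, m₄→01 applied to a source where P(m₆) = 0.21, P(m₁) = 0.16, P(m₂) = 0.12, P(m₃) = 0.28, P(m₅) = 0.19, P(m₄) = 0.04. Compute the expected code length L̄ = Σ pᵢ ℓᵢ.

2.9 bits/symbol

L̄ = Σ pᵢ·ℓᵢ = 0.21·2 + 0.16·2 + 0.12·4 + 0.28·3 + 0.19·4 + 0.04·2 = 2.9 bits/symbol.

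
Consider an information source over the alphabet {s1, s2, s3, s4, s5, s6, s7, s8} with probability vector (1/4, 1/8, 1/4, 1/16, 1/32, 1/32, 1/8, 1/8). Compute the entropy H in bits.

Each probability is a power of 1/2, so log₂(1/p) is an integer.
H = Σ p·log₂(1/p) = 1/4·2 + 1/8·3 + 1/4·2 + 1/16·4 + 1/32·5 + 1/32·5 + 1/8·3 + 1/8·3 = 2.6875 bits.

2.6875 bits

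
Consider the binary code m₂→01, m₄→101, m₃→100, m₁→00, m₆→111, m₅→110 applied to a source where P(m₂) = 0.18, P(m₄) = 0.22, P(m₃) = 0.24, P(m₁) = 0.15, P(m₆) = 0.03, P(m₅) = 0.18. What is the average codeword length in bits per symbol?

L̄ = Σ pᵢ·ℓᵢ = 0.18·2 + 0.22·3 + 0.24·3 + 0.15·2 + 0.03·3 + 0.18·3 = 2.67 bits/symbol.

2.67 bits/symbol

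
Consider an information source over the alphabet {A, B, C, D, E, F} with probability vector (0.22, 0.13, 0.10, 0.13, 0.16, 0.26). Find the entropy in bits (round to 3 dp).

H = −Σ pᵢ log₂ pᵢ.
−0.22·log₂(0.22) = 0.4806
−0.13·log₂(0.13) = 0.3826
−0.10·log₂(0.10) = 0.3322
−0.13·log₂(0.13) = 0.3826
−0.16·log₂(0.16) = 0.4230
−0.26·log₂(0.26) = 0.5053
Sum ≈ 2.5064 → 2.506 bits.

2.506 bits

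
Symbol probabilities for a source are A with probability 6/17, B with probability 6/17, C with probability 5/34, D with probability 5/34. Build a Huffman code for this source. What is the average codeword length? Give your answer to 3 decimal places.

Repeatedly combine the two least-probable nodes; the expected code length is the sum of the merged weights.
merge 5/34 + 5/34 → 5/17
merge 5/17 + 6/17 → 11/17
merge 6/17 + 11/17 → 1
L = 5/17 + 11/17 + 1 = 33/17 ≈ 1.941 bits/symbol.

1.941 bits/symbol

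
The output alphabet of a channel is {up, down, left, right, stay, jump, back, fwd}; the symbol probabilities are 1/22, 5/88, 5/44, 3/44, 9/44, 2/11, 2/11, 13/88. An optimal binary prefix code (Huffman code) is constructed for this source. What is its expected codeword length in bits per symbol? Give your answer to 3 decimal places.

Repeatedly combine the two least-probable nodes; the expected code length is the sum of the merged weights.
merge 1/22 + 5/88 → 9/88
merge 3/44 + 9/88 → 15/88
merge 5/44 + 13/88 → 23/88
merge 15/88 + 2/11 → 31/88
merge 2/11 + 9/44 → 17/44
merge 23/88 + 31/88 → 27/44
merge 17/44 + 27/44 → 1
L = 9/88 + 15/88 + 23/88 + 31/88 + 17/44 + 27/44 + 1 = 127/44 ≈ 2.886 bits/symbol.

2.886 bits/symbol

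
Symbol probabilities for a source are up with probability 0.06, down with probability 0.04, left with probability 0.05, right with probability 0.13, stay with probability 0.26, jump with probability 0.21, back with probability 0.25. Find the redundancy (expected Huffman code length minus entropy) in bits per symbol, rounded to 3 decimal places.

Entropy H = −Σ p log₂ p ≈ 2.5061 bits.
Huffman merges: 1/25+1/20→9/100; 3/50+9/100→3/20; 13/100+3/20→7/25; 21/100+1/4→23/50; 13/50+7/25→27/50; 23/50+27/50→1. L = 63/25 ≈ 2.5200.
L − H = 2.5200 − 2.5061 = 0.014 bits.

0.014 bits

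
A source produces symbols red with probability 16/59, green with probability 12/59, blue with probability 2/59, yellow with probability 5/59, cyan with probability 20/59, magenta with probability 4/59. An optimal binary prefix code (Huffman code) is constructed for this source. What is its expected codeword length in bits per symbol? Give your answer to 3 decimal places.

2.288 bits/symbol

Repeatedly combine the two least-probable nodes; the expected code length is the sum of the merged weights.
merge 2/59 + 4/59 → 6/59
merge 5/59 + 6/59 → 11/59
merge 11/59 + 12/59 → 23/59
merge 16/59 + 20/59 → 36/59
merge 23/59 + 36/59 → 1
L = 6/59 + 11/59 + 23/59 + 36/59 + 1 = 135/59 ≈ 2.288 bits/symbol.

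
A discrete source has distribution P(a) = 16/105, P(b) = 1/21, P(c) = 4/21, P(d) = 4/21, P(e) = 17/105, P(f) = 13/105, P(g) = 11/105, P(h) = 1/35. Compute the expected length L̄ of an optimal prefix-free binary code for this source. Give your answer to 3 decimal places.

Repeatedly combine the two least-probable nodes; the expected code length is the sum of the merged weights.
merge 1/35 + 1/21 → 8/105
merge 8/105 + 11/105 → 19/105
merge 13/105 + 16/105 → 29/105
merge 17/105 + 19/105 → 12/35
merge 4/21 + 4/21 → 8/21
merge 29/105 + 12/35 → 13/21
merge 8/21 + 13/21 → 1
L = 8/105 + 19/105 + 29/105 + 12/35 + 8/21 + 13/21 + 1 = 302/105 ≈ 2.876 bits/symbol.

2.876 bits/symbol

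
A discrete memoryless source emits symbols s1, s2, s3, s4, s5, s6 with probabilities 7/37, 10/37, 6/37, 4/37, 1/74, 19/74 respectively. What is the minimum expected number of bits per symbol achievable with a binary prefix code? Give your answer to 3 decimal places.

2.405 bits/symbol

Repeatedly combine the two least-probable nodes; the expected code length is the sum of the merged weights.
merge 1/74 + 4/37 → 9/74
merge 9/74 + 6/37 → 21/74
merge 7/37 + 19/74 → 33/74
merge 10/37 + 21/74 → 41/74
merge 33/74 + 41/74 → 1
L = 9/74 + 21/74 + 33/74 + 41/74 + 1 = 89/37 ≈ 2.405 bits/symbol.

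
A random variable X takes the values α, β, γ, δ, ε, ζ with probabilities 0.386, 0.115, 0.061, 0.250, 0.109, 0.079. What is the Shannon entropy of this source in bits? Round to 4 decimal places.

H = −Σ pᵢ log₂ pᵢ.
−0.386·log₂(0.386) = 0.5301
−0.115·log₂(0.115) = 0.3588
−0.061·log₂(0.061) = 0.2461
−0.250·log₂(0.250) = 0.5000
−0.109·log₂(0.109) = 0.3485
−0.079·log₂(0.079) = 0.2893
Sum ≈ 2.2729 → 2.2729 bits.

2.2729 bits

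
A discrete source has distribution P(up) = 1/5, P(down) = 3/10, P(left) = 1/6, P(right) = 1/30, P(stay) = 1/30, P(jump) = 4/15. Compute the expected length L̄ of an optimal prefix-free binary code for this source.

Repeatedly combine the two least-probable nodes; the expected code length is the sum of the merged weights.
merge 1/30 + 1/30 → 1/15
merge 1/15 + 1/6 → 7/30
merge 1/5 + 7/30 → 13/30
merge 4/15 + 3/10 → 17/30
merge 13/30 + 17/30 → 1
L = 1/15 + 7/30 + 13/30 + 17/30 + 1 = 23/10 = 2.3 bits/symbol.

2.3 bits/symbol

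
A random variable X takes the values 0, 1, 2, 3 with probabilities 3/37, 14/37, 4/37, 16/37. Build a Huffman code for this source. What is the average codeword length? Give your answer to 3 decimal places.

1.757 bits/symbol

Repeatedly combine the two least-probable nodes; the expected code length is the sum of the merged weights.
merge 3/37 + 4/37 → 7/37
merge 7/37 + 14/37 → 21/37
merge 16/37 + 21/37 → 1
L = 7/37 + 21/37 + 1 = 65/37 ≈ 1.757 bits/symbol.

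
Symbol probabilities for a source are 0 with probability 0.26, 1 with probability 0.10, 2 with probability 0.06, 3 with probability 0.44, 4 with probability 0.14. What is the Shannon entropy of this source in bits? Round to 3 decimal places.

1.999 bits

H = −Σ pᵢ log₂ pᵢ.
−0.26·log₂(0.26) = 0.5053
−0.10·log₂(0.10) = 0.3322
−0.06·log₂(0.06) = 0.2435
−0.44·log₂(0.44) = 0.5211
−0.14·log₂(0.14) = 0.3971
Sum ≈ 1.9993 → 1.999 bits.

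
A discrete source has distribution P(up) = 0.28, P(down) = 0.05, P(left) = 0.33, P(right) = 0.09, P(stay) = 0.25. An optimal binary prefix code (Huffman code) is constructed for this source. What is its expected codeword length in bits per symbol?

Repeatedly combine the two least-probable nodes; the expected code length is the sum of the merged weights.
merge 1/20 + 9/100 → 7/50
merge 7/50 + 1/4 → 39/100
merge 7/25 + 33/100 → 61/100
merge 39/100 + 61/100 → 1
L = 7/50 + 39/100 + 61/100 + 1 = 107/50 = 2.14 bits/symbol.

2.14 bits/symbol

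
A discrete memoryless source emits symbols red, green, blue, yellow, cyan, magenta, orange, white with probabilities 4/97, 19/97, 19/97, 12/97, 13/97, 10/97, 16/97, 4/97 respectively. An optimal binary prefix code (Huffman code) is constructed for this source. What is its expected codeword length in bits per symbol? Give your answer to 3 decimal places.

Repeatedly combine the two least-probable nodes; the expected code length is the sum of the merged weights.
merge 4/97 + 4/97 → 8/97
merge 8/97 + 10/97 → 18/97
merge 12/97 + 13/97 → 25/97
merge 16/97 + 18/97 → 34/97
merge 19/97 + 19/97 → 38/97
merge 25/97 + 34/97 → 59/97
merge 38/97 + 59/97 → 1
L = 8/97 + 18/97 + 25/97 + 34/97 + 38/97 + 59/97 + 1 = 279/97 ≈ 2.876 bits/symbol.

2.876 bits/symbol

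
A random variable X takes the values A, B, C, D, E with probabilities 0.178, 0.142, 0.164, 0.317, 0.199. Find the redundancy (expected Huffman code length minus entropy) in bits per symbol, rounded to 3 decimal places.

Entropy H = −Σ p log₂ p ≈ 2.2598 bits.
Huffman merges: 71/500+41/250→153/500; 89/500+199/1000→377/1000; 153/500+317/1000→623/1000; 377/1000+623/1000→1. L = 1153/500 ≈ 2.3060.
L − H = 2.3060 − 2.2598 = 0.046 bits.

0.046 bits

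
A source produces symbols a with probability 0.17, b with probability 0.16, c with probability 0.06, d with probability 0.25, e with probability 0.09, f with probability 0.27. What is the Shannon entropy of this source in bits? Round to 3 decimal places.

2.424 bits

H = −Σ pᵢ log₂ pᵢ.
−0.17·log₂(0.17) = 0.4346
−0.16·log₂(0.16) = 0.4230
−0.06·log₂(0.06) = 0.2435
−0.25·log₂(0.25) = 0.5000
−0.09·log₂(0.09) = 0.3127
−0.27·log₂(0.27) = 0.5100
Sum ≈ 2.4238 → 2.424 bits.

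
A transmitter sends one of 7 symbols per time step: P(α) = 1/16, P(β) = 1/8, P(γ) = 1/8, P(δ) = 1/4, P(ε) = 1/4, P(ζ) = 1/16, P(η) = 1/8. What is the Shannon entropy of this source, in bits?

Each probability is a power of 1/2, so log₂(1/p) is an integer.
H = Σ p·log₂(1/p) = 1/16·4 + 1/8·3 + 1/8·3 + 1/4·2 + 1/4·2 + 1/16·4 + 1/8·3 = 2.625 bits.

2.625 bits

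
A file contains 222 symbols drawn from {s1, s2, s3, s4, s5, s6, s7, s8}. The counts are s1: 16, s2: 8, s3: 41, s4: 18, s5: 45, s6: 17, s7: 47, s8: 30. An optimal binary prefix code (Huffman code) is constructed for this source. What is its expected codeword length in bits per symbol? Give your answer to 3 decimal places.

Probabilities are the counts divided by 222.
Repeatedly combine the two least-probable nodes; the expected code length is the sum of the merged weights.
merge 4/111 + 8/111 → 4/37
merge 17/222 + 3/37 → 35/222
merge 4/37 + 5/37 → 9/37
merge 35/222 + 41/222 → 38/111
merge 15/74 + 47/222 → 46/111
merge 9/37 + 38/111 → 65/111
merge 46/111 + 65/111 → 1
L = 4/37 + 35/222 + 9/37 + 38/111 + 46/111 + 65/111 + 1 = 211/74 ≈ 2.851 bits/symbol.

2.851 bits/symbol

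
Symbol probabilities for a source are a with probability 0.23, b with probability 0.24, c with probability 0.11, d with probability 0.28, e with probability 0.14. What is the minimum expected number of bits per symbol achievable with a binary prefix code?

2.25 bits/symbol

Repeatedly combine the two least-probable nodes; the expected code length is the sum of the merged weights.
merge 11/100 + 7/50 → 1/4
merge 23/100 + 6/25 → 47/100
merge 1/4 + 7/25 → 53/100
merge 47/100 + 53/100 → 1
L = 1/4 + 47/100 + 53/100 + 1 = 9/4 = 2.25 bits/symbol.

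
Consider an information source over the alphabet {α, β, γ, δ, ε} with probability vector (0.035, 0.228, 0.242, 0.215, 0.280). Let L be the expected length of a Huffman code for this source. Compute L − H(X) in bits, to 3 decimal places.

Entropy H = −Σ p log₂ p ≈ 2.1419 bits.
Huffman merges: 7/200+43/200→1/4; 57/250+121/500→47/100; 1/4+7/25→53/100; 47/100+53/100→1. L = 9/4 ≈ 2.2500.
L − H = 2.2500 − 2.1419 = 0.108 bits.

0.108 bits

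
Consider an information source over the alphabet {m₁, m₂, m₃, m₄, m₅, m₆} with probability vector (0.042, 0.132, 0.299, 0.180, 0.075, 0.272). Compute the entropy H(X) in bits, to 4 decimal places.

2.3350 bits

H = −Σ pᵢ log₂ pᵢ.
−0.042·log₂(0.042) = 0.1921
−0.132·log₂(0.132) = 0.3856
−0.299·log₂(0.299) = 0.5208
−0.180·log₂(0.180) = 0.4453
−0.075·log₂(0.075) = 0.2803
−0.272·log₂(0.272) = 0.5109
Sum ≈ 2.3350 → 2.3350 bits.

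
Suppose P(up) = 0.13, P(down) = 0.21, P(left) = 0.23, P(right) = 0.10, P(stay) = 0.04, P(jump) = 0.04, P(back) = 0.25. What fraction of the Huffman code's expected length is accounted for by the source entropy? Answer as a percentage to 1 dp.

Entropy H = −Σ p log₂ p ≈ 2.5468 bits.
Huffman merges: 1/25+1/25→2/25; 2/25+1/10→9/50; 13/100+9/50→31/100; 21/100+23/100→11/25; 1/4+31/100→14/25; 11/25+14/25→1. L = 257/100 ≈ 2.5700.
Efficiency = H/L = 2.5468/2.5700 = 99.1%.

99.1%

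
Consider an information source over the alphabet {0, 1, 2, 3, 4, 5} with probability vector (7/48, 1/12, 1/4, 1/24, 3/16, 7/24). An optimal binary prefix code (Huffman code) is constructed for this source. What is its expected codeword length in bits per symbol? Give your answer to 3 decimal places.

2.396 bits/symbol

Repeatedly combine the two least-probable nodes; the expected code length is the sum of the merged weights.
merge 1/24 + 1/12 → 1/8
merge 1/8 + 7/48 → 13/48
merge 3/16 + 1/4 → 7/16
merge 13/48 + 7/24 → 9/16
merge 7/16 + 9/16 → 1
L = 1/8 + 13/48 + 7/16 + 9/16 + 1 = 115/48 ≈ 2.396 bits/symbol.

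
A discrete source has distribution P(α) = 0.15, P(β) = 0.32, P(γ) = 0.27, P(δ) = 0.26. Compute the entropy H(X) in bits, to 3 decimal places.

H = −Σ pᵢ log₂ pᵢ.
−0.15·log₂(0.15) = 0.4105
−0.32·log₂(0.32) = 0.5260
−0.27·log₂(0.27) = 0.5100
−0.26·log₂(0.26) = 0.5053
Sum ≈ 1.9519 → 1.952 bits.

1.952 bits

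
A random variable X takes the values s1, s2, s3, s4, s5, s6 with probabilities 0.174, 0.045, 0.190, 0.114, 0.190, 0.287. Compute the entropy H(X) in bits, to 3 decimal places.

2.425 bits

H = −Σ pᵢ log₂ pᵢ.
−0.174·log₂(0.174) = 0.4390
−0.045·log₂(0.045) = 0.2013
−0.190·log₂(0.190) = 0.4552
−0.114·log₂(0.114) = 0.3571
−0.190·log₂(0.190) = 0.4552
−0.287·log₂(0.287) = 0.5169
Sum ≈ 2.4248 → 2.425 bits.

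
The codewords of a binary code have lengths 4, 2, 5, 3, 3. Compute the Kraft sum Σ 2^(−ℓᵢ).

0.59375

With common denominator 2^5 = 32: Σ 2^(−ℓᵢ) = 2/32 + 8/32 + 1/32 + 4/32 + 4/32 = 19/32 = 0.59375.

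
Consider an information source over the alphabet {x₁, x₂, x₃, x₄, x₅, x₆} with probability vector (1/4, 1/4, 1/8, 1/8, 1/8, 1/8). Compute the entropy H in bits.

2.5 bits

Each probability is a power of 1/2, so log₂(1/p) is an integer.
H = Σ p·log₂(1/p) = 1/4·2 + 1/4·2 + 1/8·3 + 1/8·3 + 1/8·3 + 1/8·3 = 2.5 bits.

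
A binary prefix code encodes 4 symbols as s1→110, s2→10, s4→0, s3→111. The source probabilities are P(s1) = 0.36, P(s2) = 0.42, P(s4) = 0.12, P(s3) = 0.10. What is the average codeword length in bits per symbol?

2.34 bits/symbol

L̄ = Σ pᵢ·ℓᵢ = 0.36·3 + 0.42·2 + 0.12·1 + 0.10·3 = 2.34 bits/symbol.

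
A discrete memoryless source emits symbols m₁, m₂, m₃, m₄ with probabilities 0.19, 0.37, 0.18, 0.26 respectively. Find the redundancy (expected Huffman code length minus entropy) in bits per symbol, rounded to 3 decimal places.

0.063 bits

Entropy H = −Σ p log₂ p ≈ 1.9366 bits.
Huffman merges: 9/50+19/100→37/100; 13/50+37/100→63/100; 37/100+63/100→1. L = 2 ≈ 2.0000.
L − H = 2.0000 − 1.9366 = 0.063 bits.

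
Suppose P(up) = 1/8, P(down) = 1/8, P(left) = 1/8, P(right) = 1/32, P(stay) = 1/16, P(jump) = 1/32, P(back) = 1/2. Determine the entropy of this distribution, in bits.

Each probability is a power of 1/2, so log₂(1/p) is an integer.
H = Σ p·log₂(1/p) = 1/8·3 + 1/8·3 + 1/8·3 + 1/32·5 + 1/16·4 + 1/32·5 + 1/2·1 = 2.1875 bits.

2.1875 bits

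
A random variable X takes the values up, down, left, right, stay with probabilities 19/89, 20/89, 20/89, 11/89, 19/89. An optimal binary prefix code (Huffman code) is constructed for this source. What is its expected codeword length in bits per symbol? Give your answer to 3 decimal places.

Repeatedly combine the two least-probable nodes; the expected code length is the sum of the merged weights.
merge 11/89 + 19/89 → 30/89
merge 19/89 + 20/89 → 39/89
merge 20/89 + 30/89 → 50/89
merge 39/89 + 50/89 → 1
L = 30/89 + 39/89 + 50/89 + 1 = 208/89 ≈ 2.337 bits/symbol.

2.337 bits/symbol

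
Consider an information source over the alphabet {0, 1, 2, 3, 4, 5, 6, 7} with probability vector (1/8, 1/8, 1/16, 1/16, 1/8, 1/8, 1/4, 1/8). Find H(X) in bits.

2.875 bits

Each probability is a power of 1/2, so log₂(1/p) is an integer.
H = Σ p·log₂(1/p) = 1/8·3 + 1/8·3 + 1/16·4 + 1/16·4 + 1/8·3 + 1/8·3 + 1/4·2 + 1/8·3 = 2.875 bits.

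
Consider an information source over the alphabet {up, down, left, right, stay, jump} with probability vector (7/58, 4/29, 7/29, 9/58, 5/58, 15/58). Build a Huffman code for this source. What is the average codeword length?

2.5 bits/symbol

Repeatedly combine the two least-probable nodes; the expected code length is the sum of the merged weights.
merge 5/58 + 7/58 → 6/29
merge 4/29 + 9/58 → 17/58
merge 6/29 + 7/29 → 13/29
merge 15/58 + 17/58 → 16/29
merge 13/29 + 16/29 → 1
L = 6/29 + 17/58 + 13/29 + 16/29 + 1 = 5/2 = 2.5 bits/symbol.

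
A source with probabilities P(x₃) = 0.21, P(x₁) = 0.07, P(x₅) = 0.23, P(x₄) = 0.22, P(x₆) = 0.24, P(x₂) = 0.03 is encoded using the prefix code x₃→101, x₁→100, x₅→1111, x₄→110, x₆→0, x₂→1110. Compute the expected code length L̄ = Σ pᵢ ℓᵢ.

2.78 bits/symbol

L̄ = Σ pᵢ·ℓᵢ = 0.21·3 + 0.07·3 + 0.23·4 + 0.22·3 + 0.24·1 + 0.03·4 = 2.78 bits/symbol.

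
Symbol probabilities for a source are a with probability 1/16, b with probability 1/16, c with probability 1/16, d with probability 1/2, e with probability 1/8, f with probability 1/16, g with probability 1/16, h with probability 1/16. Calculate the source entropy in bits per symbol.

Each probability is a power of 1/2, so log₂(1/p) is an integer.
H = Σ p·log₂(1/p) = 1/16·4 + 1/16·4 + 1/16·4 + 1/2·1 + 1/8·3 + 1/16·4 + 1/16·4 + 1/16·4 = 2.375 bits.

2.375 bits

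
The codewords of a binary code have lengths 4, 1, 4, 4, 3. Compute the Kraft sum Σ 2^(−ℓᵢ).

0.8125

With common denominator 2^4 = 16: Σ 2^(−ℓᵢ) = 1/16 + 8/16 + 1/16 + 1/16 + 2/16 = 13/16 = 0.8125.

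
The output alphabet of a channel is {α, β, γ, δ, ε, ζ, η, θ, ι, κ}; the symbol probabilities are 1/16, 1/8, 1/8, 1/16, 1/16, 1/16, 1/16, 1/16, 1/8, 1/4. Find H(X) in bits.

3.125 bits

Each probability is a power of 1/2, so log₂(1/p) is an integer.
H = Σ p·log₂(1/p) = 1/16·4 + 1/8·3 + 1/8·3 + 1/16·4 + 1/16·4 + 1/16·4 + 1/16·4 + 1/16·4 + 1/8·3 + 1/4·2 = 3.125 bits.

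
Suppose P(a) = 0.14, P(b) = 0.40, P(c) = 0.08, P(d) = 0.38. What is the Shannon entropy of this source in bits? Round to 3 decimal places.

1.748 bits

H = −Σ pᵢ log₂ pᵢ.
−0.14·log₂(0.14) = 0.3971
−0.40·log₂(0.40) = 0.5288
−0.08·log₂(0.08) = 0.2915
−0.38·log₂(0.38) = 0.5305
Sum ≈ 1.7478 → 1.748 bits.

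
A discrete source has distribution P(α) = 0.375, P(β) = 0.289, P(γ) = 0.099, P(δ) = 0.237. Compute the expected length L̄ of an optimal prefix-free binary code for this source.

Repeatedly combine the two least-probable nodes; the expected code length is the sum of the merged weights.
merge 99/1000 + 237/1000 → 42/125
merge 289/1000 + 42/125 → 5/8
merge 3/8 + 5/8 → 1
L = 42/125 + 5/8 + 1 = 1961/1000 = 1.961 bits/symbol.

1.961 bits/symbol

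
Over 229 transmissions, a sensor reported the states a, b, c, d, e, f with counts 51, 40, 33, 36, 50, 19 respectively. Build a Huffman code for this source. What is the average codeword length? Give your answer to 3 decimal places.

Probabilities are the counts divided by 229.
Repeatedly combine the two least-probable nodes; the expected code length is the sum of the merged weights.
merge 19/229 + 33/229 → 52/229
merge 36/229 + 40/229 → 76/229
merge 50/229 + 51/229 → 101/229
merge 52/229 + 76/229 → 128/229
merge 101/229 + 128/229 → 1
L = 52/229 + 76/229 + 101/229 + 128/229 + 1 = 586/229 ≈ 2.559 bits/symbol.

2.559 bits/symbol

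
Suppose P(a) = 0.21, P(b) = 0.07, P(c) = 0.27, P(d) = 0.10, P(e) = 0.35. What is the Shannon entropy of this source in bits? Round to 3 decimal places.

H = −Σ pᵢ log₂ pᵢ.
−0.21·log₂(0.21) = 0.4728
−0.07·log₂(0.07) = 0.2686
−0.27·log₂(0.27) = 0.5100
−0.10·log₂(0.10) = 0.3322
−0.35·log₂(0.35) = 0.5301
Sum ≈ 2.1137 → 2.114 bits.

2.114 bits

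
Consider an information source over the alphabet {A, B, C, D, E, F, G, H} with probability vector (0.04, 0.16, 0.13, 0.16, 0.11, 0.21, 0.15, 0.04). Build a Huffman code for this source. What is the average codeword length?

2.87 bits/symbol

Repeatedly combine the two least-probable nodes; the expected code length is the sum of the merged weights.
merge 1/25 + 1/25 → 2/25
merge 2/25 + 11/100 → 19/100
merge 13/100 + 3/20 → 7/25
merge 4/25 + 4/25 → 8/25
merge 19/100 + 21/100 → 2/5
merge 7/25 + 8/25 → 3/5
merge 2/5 + 3/5 → 1
L = 2/25 + 19/100 + 7/25 + 8/25 + 2/5 + 3/5 + 1 = 287/100 = 2.87 bits/symbol.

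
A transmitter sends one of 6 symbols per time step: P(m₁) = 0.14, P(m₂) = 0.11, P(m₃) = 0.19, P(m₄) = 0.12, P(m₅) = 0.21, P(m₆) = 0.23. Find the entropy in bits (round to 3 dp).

2.530 bits

H = −Σ pᵢ log₂ pᵢ.
−0.14·log₂(0.14) = 0.3971
−0.11·log₂(0.11) = 0.3503
−0.19·log₂(0.19) = 0.4552
−0.12·log₂(0.12) = 0.3671
−0.21·log₂(0.21) = 0.4728
−0.23·log₂(0.23) = 0.4877
Sum ≈ 2.5302 → 2.530 bits.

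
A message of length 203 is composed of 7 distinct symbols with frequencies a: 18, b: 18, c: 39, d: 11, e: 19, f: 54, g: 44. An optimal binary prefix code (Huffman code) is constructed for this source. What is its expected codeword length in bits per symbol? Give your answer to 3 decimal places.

2.650 bits/symbol

Probabilities are the counts divided by 203.
Repeatedly combine the two least-probable nodes; the expected code length is the sum of the merged weights.
merge 11/203 + 18/203 → 1/7
merge 18/203 + 19/203 → 37/203
merge 1/7 + 37/203 → 66/203
merge 39/203 + 44/203 → 83/203
merge 54/203 + 66/203 → 120/203
merge 83/203 + 120/203 → 1
L = 1/7 + 37/203 + 66/203 + 83/203 + 120/203 + 1 = 538/203 ≈ 2.650 bits/symbol.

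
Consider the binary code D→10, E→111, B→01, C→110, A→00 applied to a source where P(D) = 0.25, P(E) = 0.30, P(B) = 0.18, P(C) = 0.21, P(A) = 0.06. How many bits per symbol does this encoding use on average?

L̄ = Σ pᵢ·ℓᵢ = 0.25·2 + 0.30·3 + 0.18·2 + 0.21·3 + 0.06·2 = 2.51 bits/symbol.

2.51 bits/symbol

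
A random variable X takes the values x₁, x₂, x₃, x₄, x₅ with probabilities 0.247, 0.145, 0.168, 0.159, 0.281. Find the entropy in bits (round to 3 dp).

2.271 bits

H = −Σ pᵢ log₂ pᵢ.
−0.247·log₂(0.247) = 0.4983
−0.145·log₂(0.145) = 0.4040
−0.168·log₂(0.168) = 0.4323
−0.159·log₂(0.159) = 0.4218
−0.281·log₂(0.281) = 0.5146
Sum ≈ 2.2710 → 2.271 bits.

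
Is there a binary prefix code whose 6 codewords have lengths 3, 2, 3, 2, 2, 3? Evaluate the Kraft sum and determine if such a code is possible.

1.125; no

With common denominator 2^3 = 8: Σ 2^(−ℓᵢ) = 1/8 + 2/8 + 1/8 + 2/8 + 2/8 + 1/8 = 9/8 = 1.125.
Kraft's inequality requires Σ ≤ 1; here Σ = 1.125 > 1, so no such prefix code exists.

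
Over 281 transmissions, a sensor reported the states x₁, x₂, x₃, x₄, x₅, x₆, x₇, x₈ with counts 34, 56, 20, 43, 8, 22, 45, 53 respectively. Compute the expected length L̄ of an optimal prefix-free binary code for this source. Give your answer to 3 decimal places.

Probabilities are the counts divided by 281.
Repeatedly combine the two least-probable nodes; the expected code length is the sum of the merged weights.
merge 8/281 + 20/281 → 28/281
merge 22/281 + 28/281 → 50/281
merge 34/281 + 43/281 → 77/281
merge 45/281 + 50/281 → 95/281
merge 53/281 + 56/281 → 109/281
merge 77/281 + 95/281 → 172/281
merge 109/281 + 172/281 → 1
L = 28/281 + 50/281 + 77/281 + 95/281 + 109/281 + 172/281 + 1 = 812/281 ≈ 2.890 bits/symbol.

2.890 bits/symbol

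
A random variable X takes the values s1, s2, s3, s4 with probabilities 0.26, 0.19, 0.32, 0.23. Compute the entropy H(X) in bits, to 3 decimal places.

H = −Σ pᵢ log₂ pᵢ.
−0.26·log₂(0.26) = 0.5053
−0.19·log₂(0.19) = 0.4552
−0.32·log₂(0.32) = 0.5260
−0.23·log₂(0.23) = 0.4877
Sum ≈ 1.9742 → 1.974 bits.

1.974 bits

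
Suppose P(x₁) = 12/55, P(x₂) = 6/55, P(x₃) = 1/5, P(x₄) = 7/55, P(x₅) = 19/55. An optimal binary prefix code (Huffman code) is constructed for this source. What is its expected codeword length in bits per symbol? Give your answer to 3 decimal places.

2.236 bits/symbol

Repeatedly combine the two least-probable nodes; the expected code length is the sum of the merged weights.
merge 6/55 + 7/55 → 13/55
merge 1/5 + 12/55 → 23/55
merge 13/55 + 19/55 → 32/55
merge 23/55 + 32/55 → 1
L = 13/55 + 23/55 + 32/55 + 1 = 123/55 ≈ 2.236 bits/symbol.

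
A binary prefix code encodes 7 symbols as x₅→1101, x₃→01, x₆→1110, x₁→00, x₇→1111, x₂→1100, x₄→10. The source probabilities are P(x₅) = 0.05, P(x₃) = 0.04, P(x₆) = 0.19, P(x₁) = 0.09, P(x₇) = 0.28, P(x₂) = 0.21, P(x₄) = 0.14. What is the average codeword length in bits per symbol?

L̄ = Σ pᵢ·ℓᵢ = 0.05·4 + 0.04·2 + 0.19·4 + 0.09·2 + 0.28·4 + 0.21·4 + 0.14·2 = 3.46 bits/symbol.

3.46 bits/symbol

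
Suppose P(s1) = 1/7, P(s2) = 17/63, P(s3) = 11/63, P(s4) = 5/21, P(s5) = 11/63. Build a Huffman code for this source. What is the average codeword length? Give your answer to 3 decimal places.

2.317 bits/symbol

Repeatedly combine the two least-probable nodes; the expected code length is the sum of the merged weights.
merge 1/7 + 11/63 → 20/63
merge 11/63 + 5/21 → 26/63
merge 17/63 + 20/63 → 37/63
merge 26/63 + 37/63 → 1
L = 20/63 + 26/63 + 37/63 + 1 = 146/63 ≈ 2.317 bits/symbol.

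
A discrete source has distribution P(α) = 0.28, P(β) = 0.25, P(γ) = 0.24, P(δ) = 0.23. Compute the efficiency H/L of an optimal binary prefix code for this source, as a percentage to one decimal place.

Entropy H = −Σ p log₂ p ≈ 1.9960 bits.
Huffman merges: 23/100+6/25→47/100; 1/4+7/25→53/100; 47/100+53/100→1. L = 2 ≈ 2.0000.
Efficiency = H/L = 1.9960/2.0000 = 99.8%.

99.8%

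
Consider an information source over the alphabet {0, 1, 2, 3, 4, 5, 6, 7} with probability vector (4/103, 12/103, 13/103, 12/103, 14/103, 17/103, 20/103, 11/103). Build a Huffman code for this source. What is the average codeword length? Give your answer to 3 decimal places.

2.951 bits/symbol

Repeatedly combine the two least-probable nodes; the expected code length is the sum of the merged weights.
merge 4/103 + 11/103 → 15/103
merge 12/103 + 12/103 → 24/103
merge 13/103 + 14/103 → 27/103
merge 15/103 + 17/103 → 32/103
merge 20/103 + 24/103 → 44/103
merge 27/103 + 32/103 → 59/103
merge 44/103 + 59/103 → 1
L = 15/103 + 24/103 + 27/103 + 32/103 + 44/103 + 59/103 + 1 = 304/103 ≈ 2.951 bits/symbol.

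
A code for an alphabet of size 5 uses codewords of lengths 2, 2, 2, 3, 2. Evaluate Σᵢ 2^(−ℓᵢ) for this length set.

1.125

With common denominator 2^3 = 8: Σ 2^(−ℓᵢ) = 2/8 + 2/8 + 2/8 + 1/8 + 2/8 = 9/8 = 1.125.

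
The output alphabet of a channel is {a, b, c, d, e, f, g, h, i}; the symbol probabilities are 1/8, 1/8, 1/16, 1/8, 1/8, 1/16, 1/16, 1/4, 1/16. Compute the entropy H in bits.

3 bits

Each probability is a power of 1/2, so log₂(1/p) is an integer.
H = Σ p·log₂(1/p) = 1/8·3 + 1/8·3 + 1/16·4 + 1/8·3 + 1/8·3 + 1/16·4 + 1/16·4 + 1/4·2 + 1/16·4 = 3 bits.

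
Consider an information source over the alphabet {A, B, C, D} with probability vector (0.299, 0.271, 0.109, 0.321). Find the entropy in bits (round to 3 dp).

1.906 bits

H = −Σ pᵢ log₂ pᵢ.
−0.299·log₂(0.299) = 0.5208
−0.271·log₂(0.271) = 0.5105
−0.109·log₂(0.109) = 0.3485
−0.321·log₂(0.321) = 0.5262
Sum ≈ 1.9060 → 1.906 bits.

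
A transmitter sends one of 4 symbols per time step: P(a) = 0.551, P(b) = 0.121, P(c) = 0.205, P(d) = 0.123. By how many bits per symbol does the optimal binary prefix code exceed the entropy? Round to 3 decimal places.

Entropy H = −Σ p log₂ p ≈ 1.6830 bits.
Huffman merges: 121/1000+123/1000→61/250; 41/200+61/250→449/1000; 449/1000+551/1000→1. L = 1693/1000 ≈ 1.6930.
L − H = 1.6930 − 1.6830 = 0.010 bits.

0.010 bits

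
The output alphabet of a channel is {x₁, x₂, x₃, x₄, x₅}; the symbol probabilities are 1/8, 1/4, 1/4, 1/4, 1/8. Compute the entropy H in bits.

Each probability is a power of 1/2, so log₂(1/p) is an integer.
H = Σ p·log₂(1/p) = 1/8·3 + 1/4·2 + 1/4·2 + 1/4·2 + 1/8·3 = 2.25 bits.

2.25 bits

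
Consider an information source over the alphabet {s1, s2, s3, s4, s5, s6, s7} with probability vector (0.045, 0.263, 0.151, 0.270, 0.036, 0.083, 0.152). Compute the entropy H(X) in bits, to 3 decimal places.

H = −Σ pᵢ log₂ pᵢ.
−0.045·log₂(0.045) = 0.2013
−0.263·log₂(0.263) = 0.5068
−0.151·log₂(0.151) = 0.4118
−0.270·log₂(0.270) = 0.5100
−0.036·log₂(0.036) = 0.1727
−0.083·log₂(0.083) = 0.2980
−0.152·log₂(0.152) = 0.4131
Sum ≈ 2.5137 → 2.514 bits.

2.514 bits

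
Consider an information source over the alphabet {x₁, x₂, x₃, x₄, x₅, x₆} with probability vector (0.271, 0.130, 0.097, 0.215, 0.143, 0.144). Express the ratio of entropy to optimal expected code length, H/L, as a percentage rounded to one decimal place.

99.5%

Entropy H = −Σ p log₂ p ≈ 2.5002 bits.
Huffman merges: 97/1000+13/100→227/1000; 143/1000+18/125→287/1000; 43/200+227/1000→221/500; 271/1000+287/1000→279/500; 221/500+279/500→1. L = 1257/500 ≈ 2.5140.
Efficiency = H/L = 2.5002/2.5140 = 99.5%.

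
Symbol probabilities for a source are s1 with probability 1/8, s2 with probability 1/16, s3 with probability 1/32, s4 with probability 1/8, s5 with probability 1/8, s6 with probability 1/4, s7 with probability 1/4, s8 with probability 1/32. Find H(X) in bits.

Each probability is a power of 1/2, so log₂(1/p) is an integer.
H = Σ p·log₂(1/p) = 1/8·3 + 1/16·4 + 1/32·5 + 1/8·3 + 1/8·3 + 1/4·2 + 1/4·2 + 1/32·5 = 2.6875 bits.

2.6875 bits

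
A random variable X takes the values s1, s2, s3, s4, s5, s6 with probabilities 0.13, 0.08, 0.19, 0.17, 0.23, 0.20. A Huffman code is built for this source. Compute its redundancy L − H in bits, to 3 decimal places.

Entropy H = −Σ p log₂ p ≈ 2.5160 bits.
Huffman merges: 2/25+13/100→21/100; 17/100+19/100→9/25; 1/5+21/100→41/100; 23/100+9/25→59/100; 41/100+59/100→1. L = 257/100 ≈ 2.5700.
L − H = 2.5700 − 2.5160 = 0.054 bits.

0.054 bits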